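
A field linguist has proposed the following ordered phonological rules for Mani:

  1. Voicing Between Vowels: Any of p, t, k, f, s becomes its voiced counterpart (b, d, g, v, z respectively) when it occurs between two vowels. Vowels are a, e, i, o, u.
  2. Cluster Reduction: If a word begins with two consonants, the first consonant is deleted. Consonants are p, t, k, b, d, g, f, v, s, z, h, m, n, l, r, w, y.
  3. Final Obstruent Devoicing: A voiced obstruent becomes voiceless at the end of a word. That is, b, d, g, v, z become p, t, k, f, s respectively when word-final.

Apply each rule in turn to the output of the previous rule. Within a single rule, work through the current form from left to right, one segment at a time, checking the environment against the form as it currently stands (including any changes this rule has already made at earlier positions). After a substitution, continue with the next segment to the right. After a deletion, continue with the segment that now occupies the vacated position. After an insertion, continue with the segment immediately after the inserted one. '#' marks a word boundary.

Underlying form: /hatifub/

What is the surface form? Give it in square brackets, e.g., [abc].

1 Voicing Between Vowels: [hatifub] → [hadivub]
2 Cluster Reduction: no change — [hadivub]
3 Final Obstruent Devoicing: [hadivub] → [hadivup]

[hadivup]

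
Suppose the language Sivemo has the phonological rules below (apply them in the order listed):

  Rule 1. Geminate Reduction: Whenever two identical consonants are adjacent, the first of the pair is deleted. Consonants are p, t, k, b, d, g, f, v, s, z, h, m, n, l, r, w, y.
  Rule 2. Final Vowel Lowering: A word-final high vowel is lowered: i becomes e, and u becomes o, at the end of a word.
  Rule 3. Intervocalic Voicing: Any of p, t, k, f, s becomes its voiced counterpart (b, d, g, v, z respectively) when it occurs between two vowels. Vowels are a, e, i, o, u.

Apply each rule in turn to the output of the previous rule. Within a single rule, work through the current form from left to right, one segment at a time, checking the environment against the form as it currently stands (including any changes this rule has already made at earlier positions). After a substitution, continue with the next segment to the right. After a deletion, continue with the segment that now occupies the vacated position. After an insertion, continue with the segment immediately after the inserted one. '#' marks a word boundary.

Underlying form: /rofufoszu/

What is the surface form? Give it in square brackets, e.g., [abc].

[rovuvoszo]

Rule 1 Geminate Reduction: no change — [rofufoszu]
Rule 2 Final Vowel Lowering: [rofufoszu] → [rofufoszo]
Rule 3 Intervocalic Voicing: [rofufoszo] → [rovuvoszo]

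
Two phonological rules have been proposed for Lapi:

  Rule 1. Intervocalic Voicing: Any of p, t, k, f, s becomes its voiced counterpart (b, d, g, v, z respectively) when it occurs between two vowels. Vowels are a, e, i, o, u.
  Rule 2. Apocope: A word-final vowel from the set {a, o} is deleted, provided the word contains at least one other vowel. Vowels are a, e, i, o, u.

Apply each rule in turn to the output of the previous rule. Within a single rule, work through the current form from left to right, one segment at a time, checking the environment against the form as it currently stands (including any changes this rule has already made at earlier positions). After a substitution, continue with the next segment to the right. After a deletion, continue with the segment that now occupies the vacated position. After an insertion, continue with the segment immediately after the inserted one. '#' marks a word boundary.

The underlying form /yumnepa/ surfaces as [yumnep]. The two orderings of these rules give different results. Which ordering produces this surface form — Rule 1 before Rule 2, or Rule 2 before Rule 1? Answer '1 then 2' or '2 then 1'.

2 then 1

Order 1 then 2:
  1 Intervocalic Voicing: [yumnepa] → [yumneba]
  2 Apocope: [yumneba] → [yumneb]
  result: [yumneb]
Order 2 then 1:
  2 Apocope: [yumnepa] → [yumnep]
  1 Intervocalic Voicing: no change — [yumnep]
  result: [yumnep]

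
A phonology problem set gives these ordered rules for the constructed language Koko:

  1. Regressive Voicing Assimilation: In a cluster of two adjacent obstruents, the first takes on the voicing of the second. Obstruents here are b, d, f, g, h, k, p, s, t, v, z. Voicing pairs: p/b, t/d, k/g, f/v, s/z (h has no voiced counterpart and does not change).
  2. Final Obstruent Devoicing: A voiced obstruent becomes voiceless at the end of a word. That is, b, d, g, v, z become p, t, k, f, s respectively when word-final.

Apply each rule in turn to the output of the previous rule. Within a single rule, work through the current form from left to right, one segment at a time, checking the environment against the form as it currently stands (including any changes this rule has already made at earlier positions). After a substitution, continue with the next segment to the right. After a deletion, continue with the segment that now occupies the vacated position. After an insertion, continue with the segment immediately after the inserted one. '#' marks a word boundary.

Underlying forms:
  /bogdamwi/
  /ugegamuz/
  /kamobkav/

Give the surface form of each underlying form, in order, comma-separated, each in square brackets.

[bogdamwi], [ugegamus], [kamopkaf]

/bogdamwi/:
  1 Regressive Voicing Assimilation: no change — [bogdamwi]
  2 Final Obstruent Devoicing: no change — [bogdamwi]
/ugegamuz/:
  1 Regressive Voicing Assimilation: no change — [ugegamuz]
  2 Final Obstruent Devoicing: [ugegamuz] → [ugegamus]
/kamobkav/:
  1 Regressive Voicing Assimilation: [kamobkav] → [kamopkav]
  2 Final Obstruent Devoicing: [kamopkav] → [kamopkaf]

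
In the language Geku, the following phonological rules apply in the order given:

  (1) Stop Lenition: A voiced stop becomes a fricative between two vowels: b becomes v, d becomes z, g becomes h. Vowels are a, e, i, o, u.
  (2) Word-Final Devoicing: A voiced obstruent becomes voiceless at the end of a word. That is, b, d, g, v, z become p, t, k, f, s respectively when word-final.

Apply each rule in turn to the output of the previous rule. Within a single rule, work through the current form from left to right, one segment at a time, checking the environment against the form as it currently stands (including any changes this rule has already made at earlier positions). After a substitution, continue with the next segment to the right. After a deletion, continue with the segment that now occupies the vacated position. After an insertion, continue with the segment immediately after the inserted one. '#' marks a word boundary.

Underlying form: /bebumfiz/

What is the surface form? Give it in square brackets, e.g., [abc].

[bevumfis]

(1) Stop Lenition: [bebumfiz] → [bevumfiz]
(2) Word-Final Devoicing: [bevumfiz] → [bevumfis]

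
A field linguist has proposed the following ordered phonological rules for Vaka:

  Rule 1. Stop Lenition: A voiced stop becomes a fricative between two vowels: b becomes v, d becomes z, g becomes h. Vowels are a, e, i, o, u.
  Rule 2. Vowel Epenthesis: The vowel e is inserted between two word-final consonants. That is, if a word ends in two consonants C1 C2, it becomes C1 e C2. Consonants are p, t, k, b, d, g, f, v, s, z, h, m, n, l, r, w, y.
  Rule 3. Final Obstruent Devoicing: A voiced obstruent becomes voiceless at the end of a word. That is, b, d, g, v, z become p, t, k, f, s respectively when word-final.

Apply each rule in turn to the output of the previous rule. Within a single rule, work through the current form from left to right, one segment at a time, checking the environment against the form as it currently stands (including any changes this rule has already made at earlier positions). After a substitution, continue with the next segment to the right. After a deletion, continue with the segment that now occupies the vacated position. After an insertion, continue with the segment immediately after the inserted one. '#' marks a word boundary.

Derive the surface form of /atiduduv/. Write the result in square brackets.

Rule 1 Stop Lenition: [atiduduv] → [atizuzuv]
Rule 2 Vowel Epenthesis: no change — [atizuzuv]
Rule 3 Final Obstruent Devoicing: [atizuzuv] → [atizuzuf]

[atizuzuf]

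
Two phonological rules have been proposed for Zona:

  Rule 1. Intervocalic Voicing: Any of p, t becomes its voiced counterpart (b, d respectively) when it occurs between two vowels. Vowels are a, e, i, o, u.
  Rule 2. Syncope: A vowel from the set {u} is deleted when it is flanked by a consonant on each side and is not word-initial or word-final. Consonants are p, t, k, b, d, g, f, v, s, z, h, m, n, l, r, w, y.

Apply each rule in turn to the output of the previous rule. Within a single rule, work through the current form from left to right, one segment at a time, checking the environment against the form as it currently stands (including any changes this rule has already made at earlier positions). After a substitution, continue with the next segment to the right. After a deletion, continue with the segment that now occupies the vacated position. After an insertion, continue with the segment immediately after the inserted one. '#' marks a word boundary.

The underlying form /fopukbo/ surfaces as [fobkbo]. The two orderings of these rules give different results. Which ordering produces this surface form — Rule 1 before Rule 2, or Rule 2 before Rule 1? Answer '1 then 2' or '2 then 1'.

Order 1 then 2:
  1 Intervocalic Voicing: [fopukbo] → [fobukbo]
  2 Syncope: [fobukbo] → [fobkbo]
  result: [fobkbo]
Order 2 then 1:
  2 Syncope: [fopukbo] → [fopkbo]
  1 Intervocalic Voicing: no change — [fopkbo]
  result: [fopkbo]

1 then 2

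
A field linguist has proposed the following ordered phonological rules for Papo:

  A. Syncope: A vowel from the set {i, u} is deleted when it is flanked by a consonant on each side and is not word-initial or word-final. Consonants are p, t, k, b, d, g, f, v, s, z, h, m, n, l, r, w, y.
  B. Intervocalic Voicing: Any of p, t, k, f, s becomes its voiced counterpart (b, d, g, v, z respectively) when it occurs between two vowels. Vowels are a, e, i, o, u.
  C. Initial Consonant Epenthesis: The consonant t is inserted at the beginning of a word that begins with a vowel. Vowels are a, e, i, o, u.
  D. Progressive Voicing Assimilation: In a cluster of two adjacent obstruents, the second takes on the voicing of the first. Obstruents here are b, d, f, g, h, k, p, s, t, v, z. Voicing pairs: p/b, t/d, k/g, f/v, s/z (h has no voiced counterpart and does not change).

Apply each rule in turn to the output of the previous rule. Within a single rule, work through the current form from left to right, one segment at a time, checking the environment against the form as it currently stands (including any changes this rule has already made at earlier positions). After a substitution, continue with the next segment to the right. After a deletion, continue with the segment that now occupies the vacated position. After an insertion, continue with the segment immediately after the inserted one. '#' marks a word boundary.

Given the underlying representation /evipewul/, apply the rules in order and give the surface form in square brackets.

[tevbewl]

A Syncope: [evipewul] → [evpewl]
B Intervocalic Voicing: no change — [evpewl]
C Initial Consonant Epenthesis: [evpewl] → [tevpewl]
D Progressive Voicing Assimilation: [tevpewl] → [tevbewl]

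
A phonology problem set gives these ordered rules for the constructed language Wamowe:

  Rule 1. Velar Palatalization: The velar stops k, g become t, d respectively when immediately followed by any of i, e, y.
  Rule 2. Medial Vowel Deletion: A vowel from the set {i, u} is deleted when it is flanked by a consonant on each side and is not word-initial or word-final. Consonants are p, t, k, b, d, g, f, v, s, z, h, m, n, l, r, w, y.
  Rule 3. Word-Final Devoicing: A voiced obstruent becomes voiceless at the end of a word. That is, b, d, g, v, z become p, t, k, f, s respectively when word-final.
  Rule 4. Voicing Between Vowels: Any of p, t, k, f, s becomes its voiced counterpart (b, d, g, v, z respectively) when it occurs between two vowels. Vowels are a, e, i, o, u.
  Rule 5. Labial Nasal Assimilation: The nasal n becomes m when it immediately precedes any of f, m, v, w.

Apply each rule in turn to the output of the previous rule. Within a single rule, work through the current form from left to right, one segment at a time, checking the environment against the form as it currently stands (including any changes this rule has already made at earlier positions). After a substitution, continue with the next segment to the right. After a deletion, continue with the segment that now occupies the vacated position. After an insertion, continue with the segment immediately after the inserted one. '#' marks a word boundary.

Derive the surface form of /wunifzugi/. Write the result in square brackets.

[wmfzdi]

Rule 1 Velar Palatalization: [wunifzugi] → [wunifzudi]
Rule 2 Medial Vowel Deletion: [wunifzudi] → [wnfzdi]
Rule 3 Word-Final Devoicing: no change — [wnfzdi]
Rule 4 Voicing Between Vowels: no change — [wnfzdi]
Rule 5 Labial Nasal Assimilation: [wnfzdi] → [wmfzdi]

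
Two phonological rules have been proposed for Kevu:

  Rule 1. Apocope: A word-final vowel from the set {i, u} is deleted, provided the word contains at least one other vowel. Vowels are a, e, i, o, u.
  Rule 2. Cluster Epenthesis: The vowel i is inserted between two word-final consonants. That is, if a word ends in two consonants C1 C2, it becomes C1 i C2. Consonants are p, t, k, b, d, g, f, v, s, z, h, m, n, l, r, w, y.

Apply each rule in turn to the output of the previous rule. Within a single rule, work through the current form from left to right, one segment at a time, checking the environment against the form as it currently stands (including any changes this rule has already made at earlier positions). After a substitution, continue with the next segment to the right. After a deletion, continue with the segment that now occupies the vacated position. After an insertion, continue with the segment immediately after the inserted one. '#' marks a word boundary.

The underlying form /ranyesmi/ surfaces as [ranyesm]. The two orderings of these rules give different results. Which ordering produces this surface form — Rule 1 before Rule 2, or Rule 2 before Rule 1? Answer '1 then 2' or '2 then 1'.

Order 1 then 2:
  1 Apocope: [ranyesmi] → [ranyesm]
  2 Cluster Epenthesis: [ranyesm] → [ranyesim]
  result: [ranyesim]
Order 2 then 1:
  2 Cluster Epenthesis: no change — [ranyesmi]
  1 Apocope: [ranyesmi] → [ranyesm]
  result: [ranyesm]

2 then 1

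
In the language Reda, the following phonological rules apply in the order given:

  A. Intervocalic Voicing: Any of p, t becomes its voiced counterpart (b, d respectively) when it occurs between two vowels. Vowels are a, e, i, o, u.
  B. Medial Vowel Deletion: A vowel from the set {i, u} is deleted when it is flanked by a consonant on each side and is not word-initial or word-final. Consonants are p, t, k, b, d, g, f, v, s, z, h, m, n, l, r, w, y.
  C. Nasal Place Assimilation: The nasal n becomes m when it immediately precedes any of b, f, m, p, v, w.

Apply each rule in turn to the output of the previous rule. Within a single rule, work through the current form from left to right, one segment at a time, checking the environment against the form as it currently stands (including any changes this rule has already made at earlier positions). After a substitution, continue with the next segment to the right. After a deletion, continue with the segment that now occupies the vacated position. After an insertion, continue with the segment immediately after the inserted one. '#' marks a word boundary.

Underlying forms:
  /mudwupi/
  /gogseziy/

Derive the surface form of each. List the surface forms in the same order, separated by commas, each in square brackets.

/mudwupi/:
  A Intervocalic Voicing: [mudwupi] → [mudwubi]
  B Medial Vowel Deletion: [mudwubi] → [mdwbi]
  C Nasal Place Assimilation: no change — [mdwbi]
/gogseziy/:
  A Intervocalic Voicing: no change — [gogseziy]
  B Medial Vowel Deletion: [gogseziy] → [gogsezy]
  C Nasal Place Assimilation: no change — [gogsezy]

[mdwbi], [gogsezy]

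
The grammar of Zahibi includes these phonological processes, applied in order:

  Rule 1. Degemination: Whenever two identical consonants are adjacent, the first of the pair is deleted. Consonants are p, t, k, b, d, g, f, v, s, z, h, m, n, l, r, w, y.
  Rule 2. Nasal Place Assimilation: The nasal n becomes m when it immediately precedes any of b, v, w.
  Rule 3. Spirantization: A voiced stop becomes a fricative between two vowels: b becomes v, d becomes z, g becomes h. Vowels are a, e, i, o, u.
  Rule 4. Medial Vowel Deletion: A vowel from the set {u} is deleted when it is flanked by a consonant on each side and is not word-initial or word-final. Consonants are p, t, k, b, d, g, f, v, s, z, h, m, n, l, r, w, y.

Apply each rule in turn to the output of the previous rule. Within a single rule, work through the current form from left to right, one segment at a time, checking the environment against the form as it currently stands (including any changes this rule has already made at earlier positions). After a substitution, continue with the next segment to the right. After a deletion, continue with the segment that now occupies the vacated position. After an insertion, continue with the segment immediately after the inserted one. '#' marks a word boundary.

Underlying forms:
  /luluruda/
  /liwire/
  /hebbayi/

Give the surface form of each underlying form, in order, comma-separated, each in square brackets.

/luluruda/:
  Rule 1 Degemination: no change — [luluruda]
  Rule 2 Nasal Place Assimilation: no change — [luluruda]
  Rule 3 Spirantization: [luluruda] → [luluruza]
  Rule 4 Medial Vowel Deletion: [luluruza] → [llrza]
/liwire/:
  Rule 1 Degemination: no change — [liwire]
  Rule 2 Nasal Place Assimilation: no change — [liwire]
  Rule 3 Spirantization: no change — [liwire]
  Rule 4 Medial Vowel Deletion: no change — [liwire]
/hebbayi/:
  Rule 1 Degemination: [hebbayi] → [hebayi]
  Rule 2 Nasal Place Assimilation: no change — [hebayi]
  Rule 3 Spirantization: [hebayi] → [hevayi]
  Rule 4 Medial Vowel Deletion: no change — [hevayi]

[llrza], [liwire], [hevayi]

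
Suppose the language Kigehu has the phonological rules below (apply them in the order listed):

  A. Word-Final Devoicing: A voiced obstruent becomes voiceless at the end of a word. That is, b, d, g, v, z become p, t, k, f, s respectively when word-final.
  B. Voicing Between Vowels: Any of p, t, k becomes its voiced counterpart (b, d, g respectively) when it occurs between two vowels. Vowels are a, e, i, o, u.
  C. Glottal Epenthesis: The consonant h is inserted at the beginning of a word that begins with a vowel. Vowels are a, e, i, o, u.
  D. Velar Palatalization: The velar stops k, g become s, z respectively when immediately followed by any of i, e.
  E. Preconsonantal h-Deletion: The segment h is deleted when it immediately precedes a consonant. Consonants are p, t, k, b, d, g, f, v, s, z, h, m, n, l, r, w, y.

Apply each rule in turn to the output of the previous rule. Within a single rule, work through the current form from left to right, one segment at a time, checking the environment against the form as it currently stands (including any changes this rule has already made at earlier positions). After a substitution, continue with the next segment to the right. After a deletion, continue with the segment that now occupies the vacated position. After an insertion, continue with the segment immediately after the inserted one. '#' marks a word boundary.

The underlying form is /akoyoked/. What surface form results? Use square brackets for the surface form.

A Word-Final Devoicing: [akoyoked] → [akoyoket]
B Voicing Between Vowels: [akoyoket] → [agoyoget]
C Glottal Epenthesis: [agoyoget] → [hagoyoget]
D Velar Palatalization: [hagoyoget] → [hagoyozet]
E Preconsonantal h-Deletion: no change — [hagoyozet]

[hagoyozet]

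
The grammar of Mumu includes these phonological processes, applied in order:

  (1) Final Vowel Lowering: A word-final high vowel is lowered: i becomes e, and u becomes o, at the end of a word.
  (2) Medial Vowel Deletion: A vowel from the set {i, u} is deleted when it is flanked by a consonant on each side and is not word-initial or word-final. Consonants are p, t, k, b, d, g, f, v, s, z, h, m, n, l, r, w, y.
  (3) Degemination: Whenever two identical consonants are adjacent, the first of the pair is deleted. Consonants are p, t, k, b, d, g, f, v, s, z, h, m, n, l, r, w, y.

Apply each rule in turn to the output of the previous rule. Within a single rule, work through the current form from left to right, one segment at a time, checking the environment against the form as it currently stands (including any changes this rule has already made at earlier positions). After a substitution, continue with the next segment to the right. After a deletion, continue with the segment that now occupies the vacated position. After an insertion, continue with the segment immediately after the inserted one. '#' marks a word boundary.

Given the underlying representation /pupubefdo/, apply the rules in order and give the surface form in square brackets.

[pbefdo]

(1) Final Vowel Lowering: no change — [pupubefdo]
(2) Medial Vowel Deletion: [pupubefdo] → [ppbefdo]
(3) Degemination: [ppbefdo] → [pbefdo]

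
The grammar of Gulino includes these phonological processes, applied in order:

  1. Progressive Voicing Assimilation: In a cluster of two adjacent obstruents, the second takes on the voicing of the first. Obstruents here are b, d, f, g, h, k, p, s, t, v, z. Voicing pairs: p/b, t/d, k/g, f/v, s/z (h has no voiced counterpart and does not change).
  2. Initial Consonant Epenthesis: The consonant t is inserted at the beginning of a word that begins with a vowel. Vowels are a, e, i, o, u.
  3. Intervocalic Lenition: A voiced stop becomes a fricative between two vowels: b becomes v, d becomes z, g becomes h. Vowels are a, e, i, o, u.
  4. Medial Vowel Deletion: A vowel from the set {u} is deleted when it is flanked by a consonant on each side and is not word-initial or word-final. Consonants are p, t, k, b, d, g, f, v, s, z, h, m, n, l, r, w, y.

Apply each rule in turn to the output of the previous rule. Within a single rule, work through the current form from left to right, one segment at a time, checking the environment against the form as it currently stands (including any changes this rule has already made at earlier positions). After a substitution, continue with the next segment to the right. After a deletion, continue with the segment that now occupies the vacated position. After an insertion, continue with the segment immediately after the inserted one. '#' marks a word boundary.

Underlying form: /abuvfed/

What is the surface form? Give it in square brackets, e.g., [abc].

1 Progressive Voicing Assimilation: [abuvfed] → [abuvved]
2 Initial Consonant Epenthesis: [abuvved] → [tabuvved]
3 Intervocalic Lenition: [tabuvved] → [tavuvved]
4 Medial Vowel Deletion: [tavuvved] → [tavvved]

[tavvved]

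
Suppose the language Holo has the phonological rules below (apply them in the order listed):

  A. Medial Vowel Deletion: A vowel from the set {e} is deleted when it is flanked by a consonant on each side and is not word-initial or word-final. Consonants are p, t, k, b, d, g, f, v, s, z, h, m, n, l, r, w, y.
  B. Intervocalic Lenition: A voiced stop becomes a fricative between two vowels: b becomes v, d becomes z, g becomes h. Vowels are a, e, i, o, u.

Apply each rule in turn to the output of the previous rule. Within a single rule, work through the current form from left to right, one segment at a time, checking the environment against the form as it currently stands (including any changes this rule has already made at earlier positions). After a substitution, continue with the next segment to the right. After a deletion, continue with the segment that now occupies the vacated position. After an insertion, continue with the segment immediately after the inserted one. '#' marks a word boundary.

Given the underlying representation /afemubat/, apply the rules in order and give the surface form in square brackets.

[afmuvat]

A Medial Vowel Deletion: [afemubat] → [afmubat]
B Intervocalic Lenition: [afmubat] → [afmuvat]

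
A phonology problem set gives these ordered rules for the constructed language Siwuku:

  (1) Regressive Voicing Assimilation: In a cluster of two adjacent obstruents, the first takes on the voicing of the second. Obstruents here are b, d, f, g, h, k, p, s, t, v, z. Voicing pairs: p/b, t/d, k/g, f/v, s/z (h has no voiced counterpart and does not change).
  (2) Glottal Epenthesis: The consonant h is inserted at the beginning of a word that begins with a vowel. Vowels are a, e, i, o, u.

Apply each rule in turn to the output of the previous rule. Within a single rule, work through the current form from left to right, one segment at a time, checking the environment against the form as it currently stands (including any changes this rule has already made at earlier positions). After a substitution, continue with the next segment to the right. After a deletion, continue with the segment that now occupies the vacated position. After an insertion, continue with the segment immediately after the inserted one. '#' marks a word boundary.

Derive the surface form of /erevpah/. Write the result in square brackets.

(1) Regressive Voicing Assimilation: [erevpah] → [erefpah]
(2) Glottal Epenthesis: [erefpah] → [herefpah]

[herefpah]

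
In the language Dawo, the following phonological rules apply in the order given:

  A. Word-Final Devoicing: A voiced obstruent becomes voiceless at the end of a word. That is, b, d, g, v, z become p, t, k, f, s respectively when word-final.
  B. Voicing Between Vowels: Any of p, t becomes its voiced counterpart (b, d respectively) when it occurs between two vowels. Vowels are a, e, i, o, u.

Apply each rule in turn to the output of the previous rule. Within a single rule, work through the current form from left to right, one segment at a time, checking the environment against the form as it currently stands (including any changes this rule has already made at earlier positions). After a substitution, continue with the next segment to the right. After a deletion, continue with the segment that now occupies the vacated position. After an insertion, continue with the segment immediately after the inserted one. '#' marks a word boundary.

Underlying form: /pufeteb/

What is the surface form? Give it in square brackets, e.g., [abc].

A Word-Final Devoicing: [pufeteb] → [pufetep]
B Voicing Between Vowels: [pufetep] → [pufedep]

[pufedep]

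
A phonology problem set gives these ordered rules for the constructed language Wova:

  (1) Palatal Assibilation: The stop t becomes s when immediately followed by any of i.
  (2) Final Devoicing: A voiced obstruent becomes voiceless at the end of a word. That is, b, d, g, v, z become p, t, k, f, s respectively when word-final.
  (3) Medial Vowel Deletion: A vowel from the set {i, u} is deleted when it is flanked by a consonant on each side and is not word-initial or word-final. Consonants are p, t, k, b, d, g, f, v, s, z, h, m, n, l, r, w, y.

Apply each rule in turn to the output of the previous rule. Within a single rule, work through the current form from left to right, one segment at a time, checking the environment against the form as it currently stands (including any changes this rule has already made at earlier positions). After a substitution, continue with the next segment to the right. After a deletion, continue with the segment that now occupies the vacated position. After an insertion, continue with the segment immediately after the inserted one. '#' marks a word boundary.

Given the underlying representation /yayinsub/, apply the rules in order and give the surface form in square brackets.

(1) Palatal Assibilation: no change — [yayinsub]
(2) Final Devoicing: [yayinsub] → [yayinsup]
(3) Medial Vowel Deletion: [yayinsup] → [yaynsp]

[yaynsp]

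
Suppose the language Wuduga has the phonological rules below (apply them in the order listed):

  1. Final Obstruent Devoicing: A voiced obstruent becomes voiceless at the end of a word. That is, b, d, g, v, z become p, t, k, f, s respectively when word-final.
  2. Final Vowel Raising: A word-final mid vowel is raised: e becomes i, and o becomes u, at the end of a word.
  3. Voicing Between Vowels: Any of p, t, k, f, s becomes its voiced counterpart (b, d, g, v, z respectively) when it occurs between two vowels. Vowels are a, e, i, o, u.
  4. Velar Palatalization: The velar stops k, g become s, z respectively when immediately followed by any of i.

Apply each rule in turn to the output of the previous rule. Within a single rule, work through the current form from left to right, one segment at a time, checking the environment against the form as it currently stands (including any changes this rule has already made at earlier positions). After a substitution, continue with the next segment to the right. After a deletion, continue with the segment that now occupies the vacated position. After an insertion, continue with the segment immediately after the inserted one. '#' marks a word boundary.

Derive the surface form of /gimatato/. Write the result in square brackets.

1 Final Obstruent Devoicing: no change — [gimatato]
2 Final Vowel Raising: [gimatato] → [gimatatu]
3 Voicing Between Vowels: [gimatatu] → [gimadadu]
4 Velar Palatalization: [gimadadu] → [zimadadu]

[zimadadu]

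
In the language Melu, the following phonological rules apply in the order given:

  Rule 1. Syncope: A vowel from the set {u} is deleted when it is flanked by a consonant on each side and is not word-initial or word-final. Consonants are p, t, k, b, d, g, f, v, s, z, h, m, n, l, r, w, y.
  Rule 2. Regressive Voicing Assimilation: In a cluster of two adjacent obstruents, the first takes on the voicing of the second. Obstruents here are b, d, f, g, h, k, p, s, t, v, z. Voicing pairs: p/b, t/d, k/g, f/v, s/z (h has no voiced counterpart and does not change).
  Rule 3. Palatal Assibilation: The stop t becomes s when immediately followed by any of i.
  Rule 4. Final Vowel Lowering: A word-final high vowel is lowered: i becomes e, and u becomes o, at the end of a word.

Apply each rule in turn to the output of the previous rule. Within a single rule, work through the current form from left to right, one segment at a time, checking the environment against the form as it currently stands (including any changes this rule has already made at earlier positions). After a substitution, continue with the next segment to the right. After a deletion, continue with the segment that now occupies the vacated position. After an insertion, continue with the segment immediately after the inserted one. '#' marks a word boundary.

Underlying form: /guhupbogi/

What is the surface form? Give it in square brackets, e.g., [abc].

[khbboge]

Rule 1 Syncope: [guhupbogi] → [ghpbogi]
Rule 2 Regressive Voicing Assimilation: [ghpbogi] → [khbbogi]
Rule 3 Palatal Assibilation: no change — [khbbogi]
Rule 4 Final Vowel Lowering: [khbbogi] → [khbboge]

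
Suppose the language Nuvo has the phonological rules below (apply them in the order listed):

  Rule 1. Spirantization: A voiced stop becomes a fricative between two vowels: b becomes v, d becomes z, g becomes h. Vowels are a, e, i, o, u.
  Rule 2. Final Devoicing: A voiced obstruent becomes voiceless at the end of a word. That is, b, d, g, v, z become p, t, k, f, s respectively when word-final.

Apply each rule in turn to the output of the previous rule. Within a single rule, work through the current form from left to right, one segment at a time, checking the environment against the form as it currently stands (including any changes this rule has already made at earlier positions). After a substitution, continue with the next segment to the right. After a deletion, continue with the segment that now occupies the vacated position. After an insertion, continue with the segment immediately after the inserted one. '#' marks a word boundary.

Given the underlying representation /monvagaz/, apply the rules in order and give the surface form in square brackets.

[monvahas]

Rule 1 Spirantization: [monvagaz] → [monvahaz]
Rule 2 Final Devoicing: [monvahaz] → [monvahas]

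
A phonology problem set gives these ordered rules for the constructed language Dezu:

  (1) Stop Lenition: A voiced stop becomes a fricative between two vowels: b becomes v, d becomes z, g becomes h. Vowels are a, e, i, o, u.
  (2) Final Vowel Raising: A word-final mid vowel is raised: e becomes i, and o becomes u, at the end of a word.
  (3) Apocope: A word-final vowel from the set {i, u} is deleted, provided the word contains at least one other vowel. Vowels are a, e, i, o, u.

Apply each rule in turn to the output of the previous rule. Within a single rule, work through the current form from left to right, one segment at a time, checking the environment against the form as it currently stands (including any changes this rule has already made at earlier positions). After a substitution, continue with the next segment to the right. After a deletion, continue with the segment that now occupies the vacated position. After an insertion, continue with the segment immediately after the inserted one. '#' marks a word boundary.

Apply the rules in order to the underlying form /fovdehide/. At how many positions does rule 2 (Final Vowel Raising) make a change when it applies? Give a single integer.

1

(1) Stop Lenition: [fovdehide] → [fovdehize]
(2) Final Vowel Raising: [fovdehize] → [fovdehizi]
(3) Apocope: [fovdehizi] → [fovdehiz]
Rule 2 changed 1 position(s).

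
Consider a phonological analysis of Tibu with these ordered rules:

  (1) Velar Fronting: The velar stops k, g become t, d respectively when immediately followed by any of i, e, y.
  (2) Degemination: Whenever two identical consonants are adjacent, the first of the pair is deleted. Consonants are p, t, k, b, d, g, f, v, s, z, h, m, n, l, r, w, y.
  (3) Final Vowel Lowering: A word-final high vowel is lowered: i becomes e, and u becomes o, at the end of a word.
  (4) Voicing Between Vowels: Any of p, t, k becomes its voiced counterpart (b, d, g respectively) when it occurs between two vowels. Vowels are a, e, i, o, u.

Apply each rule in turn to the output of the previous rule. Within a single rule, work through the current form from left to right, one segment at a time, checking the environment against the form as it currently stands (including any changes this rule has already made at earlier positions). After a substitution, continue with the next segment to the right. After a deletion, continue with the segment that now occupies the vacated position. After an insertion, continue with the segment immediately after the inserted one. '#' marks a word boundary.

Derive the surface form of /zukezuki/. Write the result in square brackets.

(1) Velar Fronting: [zukezuki] → [zutezuti]
(2) Degemination: no change — [zutezuti]
(3) Final Vowel Lowering: [zutezuti] → [zutezute]
(4) Voicing Between Vowels: [zutezute] → [zudezude]

[zudezude]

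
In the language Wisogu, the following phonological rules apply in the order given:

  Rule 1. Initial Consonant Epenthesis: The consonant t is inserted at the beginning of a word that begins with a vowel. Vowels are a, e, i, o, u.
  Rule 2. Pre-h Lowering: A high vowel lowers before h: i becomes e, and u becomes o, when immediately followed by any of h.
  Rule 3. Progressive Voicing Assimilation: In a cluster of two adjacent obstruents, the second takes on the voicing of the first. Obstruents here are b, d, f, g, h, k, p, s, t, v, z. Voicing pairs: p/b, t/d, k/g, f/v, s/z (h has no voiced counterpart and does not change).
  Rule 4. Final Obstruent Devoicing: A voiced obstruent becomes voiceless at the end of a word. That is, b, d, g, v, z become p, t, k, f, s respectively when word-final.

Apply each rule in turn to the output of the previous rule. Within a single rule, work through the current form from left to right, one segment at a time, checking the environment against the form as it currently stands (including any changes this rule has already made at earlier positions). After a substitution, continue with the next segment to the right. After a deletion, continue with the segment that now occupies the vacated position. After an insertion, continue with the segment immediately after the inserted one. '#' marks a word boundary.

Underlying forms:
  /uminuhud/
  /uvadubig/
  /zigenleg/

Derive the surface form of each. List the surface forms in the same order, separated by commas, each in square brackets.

[tuminohut], [tuvadubik], [zigenlek]

/uminuhud/:
  Rule 1 Initial Consonant Epenthesis: [uminuhud] → [tuminuhud]
  Rule 2 Pre-h Lowering: [tuminuhud] → [tuminohud]
  Rule 3 Progressive Voicing Assimilation: no change — [tuminohud]
  Rule 4 Final Obstruent Devoicing: [tuminohud] → [tuminohut]
/uvadubig/:
  Rule 1 Initial Consonant Epenthesis: [uvadubig] → [tuvadubig]
  Rule 2 Pre-h Lowering: no change — [tuvadubig]
  Rule 3 Progressive Voicing Assimilation: no change — [tuvadubig]
  Rule 4 Final Obstruent Devoicing: [tuvadubig] → [tuvadubik]
/zigenleg/:
  Rule 1 Initial Consonant Epenthesis: no change — [zigenleg]
  Rule 2 Pre-h Lowering: no change — [zigenleg]
  Rule 3 Progressive Voicing Assimilation: no change — [zigenleg]
  Rule 4 Final Obstruent Devoicing: [zigenleg] → [zigenlek]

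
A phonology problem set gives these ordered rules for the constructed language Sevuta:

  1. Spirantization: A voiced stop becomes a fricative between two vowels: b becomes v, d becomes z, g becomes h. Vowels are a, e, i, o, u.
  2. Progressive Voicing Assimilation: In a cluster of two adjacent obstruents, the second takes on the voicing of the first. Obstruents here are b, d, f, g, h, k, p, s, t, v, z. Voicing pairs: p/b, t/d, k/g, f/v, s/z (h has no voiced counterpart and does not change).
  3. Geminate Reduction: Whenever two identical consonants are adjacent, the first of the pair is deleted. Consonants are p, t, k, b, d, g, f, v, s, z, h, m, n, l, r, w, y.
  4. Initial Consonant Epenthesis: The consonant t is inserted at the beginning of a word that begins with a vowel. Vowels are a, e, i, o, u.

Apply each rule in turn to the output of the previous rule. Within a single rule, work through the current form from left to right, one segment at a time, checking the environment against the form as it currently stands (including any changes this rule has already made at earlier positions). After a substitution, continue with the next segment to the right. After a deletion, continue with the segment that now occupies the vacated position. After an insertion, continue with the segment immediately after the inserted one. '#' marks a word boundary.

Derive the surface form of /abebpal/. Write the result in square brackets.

1 Spirantization: [abebpal] → [avebpal]
2 Progressive Voicing Assimilation: [avebpal] → [avebbal]
3 Geminate Reduction: [avebbal] → [avebal]
4 Initial Consonant Epenthesis: [avebal] → [tavebal]

[tavebal]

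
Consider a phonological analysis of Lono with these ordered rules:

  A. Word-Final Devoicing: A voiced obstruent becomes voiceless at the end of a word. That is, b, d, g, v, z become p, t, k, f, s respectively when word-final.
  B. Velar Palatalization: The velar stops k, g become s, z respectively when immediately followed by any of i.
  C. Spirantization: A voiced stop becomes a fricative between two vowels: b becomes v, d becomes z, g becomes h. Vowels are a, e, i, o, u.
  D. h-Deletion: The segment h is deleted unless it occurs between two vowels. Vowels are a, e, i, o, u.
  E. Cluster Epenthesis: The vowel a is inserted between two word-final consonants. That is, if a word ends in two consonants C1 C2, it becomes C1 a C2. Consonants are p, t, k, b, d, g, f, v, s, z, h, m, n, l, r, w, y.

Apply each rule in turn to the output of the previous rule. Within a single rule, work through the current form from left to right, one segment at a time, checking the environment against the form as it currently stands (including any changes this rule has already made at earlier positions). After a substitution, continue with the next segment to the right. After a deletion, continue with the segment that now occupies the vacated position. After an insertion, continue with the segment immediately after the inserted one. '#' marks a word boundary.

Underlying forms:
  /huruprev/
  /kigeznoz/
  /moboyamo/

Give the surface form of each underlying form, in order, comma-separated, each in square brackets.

[urupref], [siheznos], [movoyamo]

/huruprev/:
  A Word-Final Devoicing: [huruprev] → [hurupref]
  B Velar Palatalization: no change — [hurupref]
  C Spirantization: no change — [hurupref]
  D h-Deletion: [hurupref] → [urupref]
  E Cluster Epenthesis: no change — [urupref]
/kigeznoz/:
  A Word-Final Devoicing: [kigeznoz] → [kigeznos]
  B Velar Palatalization: [kigeznos] → [sigeznos]
  C Spirantization: [sigeznos] → [siheznos]
  D h-Deletion: no change — [siheznos]
  E Cluster Epenthesis: no change — [siheznos]
/moboyamo/:
  A Word-Final Devoicing: no change — [moboyamo]
  B Velar Palatalization: no change — [moboyamo]
  C Spirantization: [moboyamo] → [movoyamo]
  D h-Deletion: no change — [movoyamo]
  E Cluster Epenthesis: no change — [movoyamo]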